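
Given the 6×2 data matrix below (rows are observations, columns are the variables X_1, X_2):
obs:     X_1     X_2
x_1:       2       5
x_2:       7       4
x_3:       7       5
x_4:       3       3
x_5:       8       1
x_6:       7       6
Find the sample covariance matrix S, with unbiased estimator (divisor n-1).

Step 1 — column means:
  mean(X_1) = (2 + 7 + 7 + 3 + 8 + 7) / 6 = 34/6 = 5.6667
  mean(X_2) = (5 + 4 + 5 + 3 + 1 + 6) / 6 = 24/6 = 4

Step 2 — sample covariance S[i,j] = (1/(n-1)) · Σ_k (x_{k,i} - mean_i) · (x_{k,j} - mean_j), with n-1 = 5.
  S[X_1,X_1] = ((-3.6667)·(-3.6667) + (1.3333)·(1.3333) + (1.3333)·(1.3333) + (-2.6667)·(-2.6667) + (2.3333)·(2.3333) + (1.3333)·(1.3333)) / 5 = 31.3333/5 = 6.2667
  S[X_1,X_2] = ((-3.6667)·(1) + (1.3333)·(0) + (1.3333)·(1) + (-2.6667)·(-1) + (2.3333)·(-3) + (1.3333)·(2)) / 5 = -4/5 = -0.8
  S[X_2,X_2] = ((1)·(1) + (0)·(0) + (1)·(1) + (-1)·(-1) + (-3)·(-3) + (2)·(2)) / 5 = 16/5 = 3.2

S is symmetric (S[j,i] = S[i,j]). Assembling:

S = [[6.2667, -0.8],
 [-0.8, 3.2]]


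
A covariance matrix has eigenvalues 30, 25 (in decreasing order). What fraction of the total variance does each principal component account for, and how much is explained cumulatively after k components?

Step 1 — total variance = trace(Sigma) = Σ λ_i = 30 + 25 = 55.

Step 2 — fraction explained by component i = λ_i / Σ λ:
  PC1: 30/55 = 0.5455
  PC2: 25/55 = 0.4545

Step 3 — cumulative fraction after k components = (λ_1 + ... + λ_k) / Σ λ:
  k = 1: 30/55 = 0.5455
  k = 2: (30 + 25)/55 = 55/55 = 1

Summary (fraction, with percent):

explained: PC1 0.5455 (54.55%), PC2 0.4545 (45.45%);  cumulative: 0.5455, 1


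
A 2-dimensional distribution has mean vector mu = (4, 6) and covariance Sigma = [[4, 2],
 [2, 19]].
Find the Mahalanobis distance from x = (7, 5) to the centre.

Step 1 — centre the observation: (x - mu) = (3, -1).

Step 2 — invert Sigma. det(Sigma) = 4·19 - (2)² = 72.
  Sigma^{-1} = (1/det) · [[d, -b], [-b, a]] = [[0.2639, -0.0278],
 [-0.0278, 0.0556]].

Step 3 — form the quadratic (x - mu)^T · Sigma^{-1} · (x - mu):
  Sigma^{-1} · (x - mu) = (0.8194, -0.1389).
  (x - mu)^T · [Sigma^{-1} · (x - mu)] = (3)·(0.8194) + (-1)·(-0.1389) = 2.5972.

Step 4 — take square root: d = √(2.5972) ≈ 1.6116.

d(x, mu) = √(2.5972) ≈ 1.6116


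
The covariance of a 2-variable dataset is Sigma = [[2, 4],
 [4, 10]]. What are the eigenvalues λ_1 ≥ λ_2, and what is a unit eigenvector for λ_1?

Step 1 — characteristic polynomial of 2×2 Sigma:
  det(Sigma - λI) = λ² - trace · λ + det = 0.
  trace = 2 + 10 = 12, det = 2·10 - (4)² = 4.
Step 2 — discriminant:
  Δ = trace² - 4·det = 144 - 16 = 128.
Step 3 — eigenvalues:
  λ = (trace ± √Δ)/2 = (12 ± 11.3137)/2,
  λ_1 = 11.6569,  λ_2 = 0.3431.

Step 4 — unit eigenvector for λ_1: solve (Sigma - λ_1 I)v = 0. First row:
  (2 - 11.6569)·v_x + (4)·v_y = 0, i.e. (-9.6569)·v_x + (4)·v_y = 0,
  so v ∝ (b, λ_1 - a) = (4, 9.6569) = u.
  ||u|| = √((4)² + (9.6569)²) = √(109.2548) ≈ 10.4525,
  v_1 = u/||u|| ≈ (0.3827, 0.9239) (||v_1|| = 1).

λ_1 = 11.6569,  λ_2 = 0.3431;  v_1 ≈ (0.3827, 0.9239)


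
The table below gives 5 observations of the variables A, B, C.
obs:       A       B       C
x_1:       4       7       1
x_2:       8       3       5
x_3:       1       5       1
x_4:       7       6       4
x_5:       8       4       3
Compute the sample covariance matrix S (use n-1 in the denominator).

Step 1 — column means:
  mean(A) = (4 + 8 + 1 + 7 + 8) / 5 = 28/5 = 5.6
  mean(B) = (7 + 3 + 5 + 6 + 4) / 5 = 25/5 = 5
  mean(C) = (1 + 5 + 1 + 4 + 3) / 5 = 14/5 = 2.8

Step 2 — sample covariance S[i,j] = (1/(n-1)) · Σ_k (x_{k,i} - mean_i) · (x_{k,j} - mean_j), with n-1 = 4.
  S[A,A] = ((-1.6)·(-1.6) + (2.4)·(2.4) + (-4.6)·(-4.6) + (1.4)·(1.4) + (2.4)·(2.4)) / 4 = 37.2/4 = 9.3
  S[A,B] = ((-1.6)·(2) + (2.4)·(-2) + (-4.6)·(0) + (1.4)·(1) + (2.4)·(-1)) / 4 = -9/4 = -2.25
  S[A,C] = ((-1.6)·(-1.8) + (2.4)·(2.2) + (-4.6)·(-1.8) + (1.4)·(1.2) + (2.4)·(0.2)) / 4 = 18.6/4 = 4.65
  S[B,B] = ((2)·(2) + (-2)·(-2) + (0)·(0) + (1)·(1) + (-1)·(-1)) / 4 = 10/4 = 2.5
  S[B,C] = ((2)·(-1.8) + (-2)·(2.2) + (0)·(-1.8) + (1)·(1.2) + (-1)·(0.2)) / 4 = -7/4 = -1.75
  S[C,C] = ((-1.8)·(-1.8) + (2.2)·(2.2) + (-1.8)·(-1.8) + (1.2)·(1.2) + (0.2)·(0.2)) / 4 = 12.8/4 = 3.2

S is symmetric (S[j,i] = S[i,j]). Assembling:

S = [[9.3, -2.25, 4.65],
 [-2.25, 2.5, -1.75],
 [4.65, -1.75, 3.2]]


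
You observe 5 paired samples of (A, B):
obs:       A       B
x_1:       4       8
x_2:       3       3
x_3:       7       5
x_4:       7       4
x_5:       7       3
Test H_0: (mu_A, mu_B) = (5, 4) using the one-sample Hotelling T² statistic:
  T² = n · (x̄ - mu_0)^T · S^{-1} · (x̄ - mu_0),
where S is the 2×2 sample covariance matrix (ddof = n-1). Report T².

Step 1 — sample mean vector:
  mean(A) = (4 + 3 + 7 + 7 + 7) / 5 = 28/5 = 5.6
  mean(B) = (8 + 3 + 5 + 4 + 3) / 5 = 23/5 = 4.6
  x̄ = (5.6, 4.6),  deviation x̄ - mu_0 = (5.6, 4.6) - (5, 4) = (0.6, 0.6).

Step 2 — sample covariance matrix, S[i,j] = (1/(n-1)) · Σ_k (x_{k,i} - mean_i) · (x_{k,j} - mean_j), divisor n-1 = 4:
  S[A,A] = ((-1.6)·(-1.6) + (-2.6)·(-2.6) + (1.4)·(1.4) + (1.4)·(1.4) + (1.4)·(1.4)) / 4 = 15.2/4 = 3.8
  S[A,B] = ((-1.6)·(3.4) + (-2.6)·(-1.6) + (1.4)·(0.4) + (1.4)·(-0.6) + (1.4)·(-1.6)) / 4 = -3.8/4 = -0.95
  S[B,B] = ((3.4)·(3.4) + (-1.6)·(-1.6) + (0.4)·(0.4) + (-0.6)·(-0.6) + (-1.6)·(-1.6)) / 4 = 17.2/4 = 4.3
  S = [[3.8, -0.95],
 [-0.95, 4.3]].

Step 3 — invert S. det(S) = 3.8·4.3 - (-0.95)² = 15.4375.
  S^{-1} = (1/det) · [[d, -b], [-b, a]] = [[0.2785, 0.0615],
 [0.0615, 0.2462]].

Step 4 — quadratic form (x̄ - mu_0)^T · S^{-1} · (x̄ - mu_0):
  S^{-1} · (x̄ - mu_0) = (0.204, 0.1846),
  (x̄ - mu_0)^T · [...] = (0.6)·(0.204) + (0.6)·(0.1846) = 0.2332.

Step 5 — scale by n: T² = 5 · 0.2332 = 1.166.

T² ≈ 1.166


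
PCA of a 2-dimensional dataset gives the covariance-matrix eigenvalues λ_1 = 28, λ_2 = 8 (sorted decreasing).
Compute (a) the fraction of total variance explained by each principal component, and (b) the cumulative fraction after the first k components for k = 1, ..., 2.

Step 1 — total variance = trace(Sigma) = Σ λ_i = 28 + 8 = 36.

Step 2 — fraction explained by component i = λ_i / Σ λ:
  PC1: 28/36 = 0.7778
  PC2: 8/36 = 0.2222

Step 3 — cumulative fraction after k components = (λ_1 + ... + λ_k) / Σ λ:
  k = 1: 28/36 = 0.7778
  k = 2: (28 + 8)/36 = 36/36 = 1

Summary (fraction, with percent):

explained: PC1 0.7778 (77.78%), PC2 0.2222 (22.22%);  cumulative: 0.7778, 1


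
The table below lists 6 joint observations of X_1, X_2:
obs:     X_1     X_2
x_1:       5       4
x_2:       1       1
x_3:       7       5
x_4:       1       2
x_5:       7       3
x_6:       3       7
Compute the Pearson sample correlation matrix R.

Step 1 — column means:
  mean(X_1) = (5 + 1 + 7 + 1 + 7 + 3) / 6 = 24/6 = 4
  mean(X_2) = (4 + 1 + 5 + 2 + 3 + 7) / 6 = 22/6 = 3.6667

Step 2 — sample variances and covariances s[i,j] = (1/(n-1)) · Σ_k (x_{k,i} - mean_i) · (x_{k,j} - mean_j), with n-1 = 5:
  s[X_1,X_1] = ((1)·(1) + (-3)·(-3) + (3)·(3) + (-3)·(-3) + (3)·(3) + (-1)·(-1)) / 5 = 38/5 = 7.6
  s[X_1,X_2] = ((1)·(0.3333) + (-3)·(-2.6667) + (3)·(1.3333) + (-3)·(-1.6667) + (3)·(-0.6667) + (-1)·(3.3333)) / 5 = 12/5 = 2.4
  s[X_2,X_2] = ((0.3333)·(0.3333) + (-2.6667)·(-2.6667) + (1.3333)·(1.3333) + (-1.6667)·(-1.6667) + (-0.6667)·(-0.6667) + (3.3333)·(3.3333)) / 5 = 23.3333/5 = 4.6667
  Sample standard deviations s_i = √(s[i,i]):
  s(X_1) = √(7.6) = 2.7568
  s(X_2) = √(4.6667) = 2.1602

Step 3 — r_{ij} = s_{ij} / (s_i · s_j):
  r[X_1,X_1] = 1 (diagonal).
  r[X_1,X_2] = 2.4 / (2.7568 · 2.1602) = 2.4 / 5.9554 = 0.403
  r[X_2,X_2] = 1 (diagonal).

R is symmetric with unit diagonal. Assembling:

R = [[1, 0.403],
 [0.403, 1]]


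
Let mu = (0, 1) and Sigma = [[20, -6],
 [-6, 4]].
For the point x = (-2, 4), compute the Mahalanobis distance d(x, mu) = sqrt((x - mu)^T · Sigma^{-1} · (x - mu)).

Step 1 — centre the observation: (x - mu) = (-2, 3).

Step 2 — invert Sigma. det(Sigma) = 20·4 - (-6)² = 44.
  Sigma^{-1} = (1/det) · [[d, -b], [-b, a]] = [[0.0909, 0.1364],
 [0.1364, 0.4545]].

Step 3 — form the quadratic (x - mu)^T · Sigma^{-1} · (x - mu):
  Sigma^{-1} · (x - mu) = (0.2273, 1.0909).
  (x - mu)^T · [Sigma^{-1} · (x - mu)] = (-2)·(0.2273) + (3)·(1.0909) = 2.8182.

Step 4 — take square root: d = √(2.8182) ≈ 1.6787.

d(x, mu) = √(2.8182) ≈ 1.6787


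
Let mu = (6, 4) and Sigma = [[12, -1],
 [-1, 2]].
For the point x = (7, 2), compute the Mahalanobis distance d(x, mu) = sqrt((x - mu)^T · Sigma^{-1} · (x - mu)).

Step 1 — centre the observation: (x - mu) = (1, -2).

Step 2 — invert Sigma. det(Sigma) = 12·2 - (-1)² = 23.
  Sigma^{-1} = (1/det) · [[d, -b], [-b, a]] = [[0.087, 0.0435],
 [0.0435, 0.5217]].

Step 3 — form the quadratic (x - mu)^T · Sigma^{-1} · (x - mu):
  Sigma^{-1} · (x - mu) = (0, -1).
  (x - mu)^T · [Sigma^{-1} · (x - mu)] = (1)·(0) + (-2)·(-1) = 2.

Step 4 — take square root: d = √(2) ≈ 1.4142.

d(x, mu) = √(2) ≈ 1.4142


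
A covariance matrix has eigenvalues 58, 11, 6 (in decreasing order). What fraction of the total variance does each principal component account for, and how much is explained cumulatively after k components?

Step 1 — total variance = trace(Sigma) = Σ λ_i = 58 + 11 + 6 = 75.

Step 2 — fraction explained by component i = λ_i / Σ λ:
  PC1: 58/75 = 0.7733
  PC2: 11/75 = 0.1467
  PC3: 6/75 = 0.08

Step 3 — cumulative fraction after k components = (λ_1 + ... + λ_k) / Σ λ:
  k = 1: 58/75 = 0.7733
  k = 2: (58 + 11)/75 = 69/75 = 0.92
  k = 3: (58 + 11 + 6)/75 = 75/75 = 1

Summary (fraction, with percent):

explained: PC1 0.7733 (77.33%), PC2 0.1467 (14.67%), PC3 0.08 (8%);  cumulative: 0.7733, 0.92, 1


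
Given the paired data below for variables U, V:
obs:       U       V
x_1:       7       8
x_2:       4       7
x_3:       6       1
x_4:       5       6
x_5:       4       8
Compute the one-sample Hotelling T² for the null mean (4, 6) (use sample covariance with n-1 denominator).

Step 1 — sample mean vector:
  mean(U) = (7 + 4 + 6 + 5 + 4) / 5 = 26/5 = 5.2
  mean(V) = (8 + 7 + 1 + 6 + 8) / 5 = 30/5 = 6
  x̄ = (5.2, 6),  deviation x̄ - mu_0 = (5.2, 6) - (4, 6) = (1.2, 0).

Step 2 — sample covariance matrix, S[i,j] = (1/(n-1)) · Σ_k (x_{k,i} - mean_i) · (x_{k,j} - mean_j), divisor n-1 = 4:
  S[U,U] = ((1.8)·(1.8) + (-1.2)·(-1.2) + (0.8)·(0.8) + (-0.2)·(-0.2) + (-1.2)·(-1.2)) / 4 = 6.8/4 = 1.7
  S[U,V] = ((1.8)·(2) + (-1.2)·(1) + (0.8)·(-5) + (-0.2)·(0) + (-1.2)·(2)) / 4 = -4/4 = -1
  S[V,V] = ((2)·(2) + (1)·(1) + (-5)·(-5) + (0)·(0) + (2)·(2)) / 4 = 34/4 = 8.5
  S = [[1.7, -1],
 [-1, 8.5]].

Step 3 — invert S. det(S) = 1.7·8.5 - (-1)² = 13.45.
  S^{-1} = (1/det) · [[d, -b], [-b, a]] = [[0.632, 0.0743],
 [0.0743, 0.1264]].

Step 4 — quadratic form (x̄ - mu_0)^T · S^{-1} · (x̄ - mu_0):
  S^{-1} · (x̄ - mu_0) = (0.7584, 0.0892),
  (x̄ - mu_0)^T · [...] = (1.2)·(0.7584) + (0)·(0.0892) = 0.91.

Step 5 — scale by n: T² = 5 · 0.91 = 4.5502.

T² ≈ 4.5502


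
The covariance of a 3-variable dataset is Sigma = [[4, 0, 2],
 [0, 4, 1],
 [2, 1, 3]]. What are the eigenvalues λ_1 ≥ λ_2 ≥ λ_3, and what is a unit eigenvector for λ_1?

Step 1 — characteristic polynomial p(λ) = det(λI - Sigma) = λ³ - tr·λ² + c_1·λ - det, where tr = trace, c_1 = sum of the principal 2×2 minors, det = det(Sigma):
  tr = 4 + 4 + 3 = 11,
  c_1 = (4·4 - (0)²) + (4·3 - (2)²) + (4·3 - (1)²) = 16 + 8 + 11 = 35,
  det = 4·(4·3 - (1)²) - (0)·((0)·3 - (1)·(2)) + (2)·((0)·(1) - 4·(2)) = 4·(11) - (0)·(-2) + (2)·(-8) = 28.
  So p(λ) = λ³ - 11λ² + 35λ - 28.
Step 2 — look for an integer root (rational root theorem: any rational root is an integer divisor of 28). Testing λ = 4:
  p(4) = 64 - 176 + 140 - 28 = 0  ✓
  Dividing out (λ - 4): p(λ) = (λ - 4)(λ² - 7λ + 7).
Step 3 — remaining eigenvalues from the quadratic λ² - 7λ + 7 = 0:
  Δ = 7² - 4·7 = 49 - 28 = 21,  λ = (7 ± √21)/2 = (7 ± 4.5826)/2 ≈ 5.7913 or 1.2087.
  Sorted: λ_1 = 5.7913,  λ_2 = 4,  λ_3 = 1.2087  (check: sum = 11 = tr ✓).

Step 4 — unit eigenvector for λ_1 ≈ 5.7913: v spans the null space of (Sigma - λ_1 I), whose rows are
  r_1 = (-1.7913, 0, 2),  r_2 = (0, -1.7913, 1),  r_3 = (2, 1, -2.7913).
  v is orthogonal to every row, so take v ∝ r_1 × r_2 = ((0)·(1) - (2)·(-1.7913), (2)·(0) - (-1.7913)·(1), (-1.7913)·(-1.7913) - (0)·(0)) ≈ (3.5826, 1.7913, 3.2087).
  Let u = (3.5826, 1.7913, 3.2087).
  ||u|| = √((3.5826)² + (1.7913)² + (3.2087)²) = √(26.3394) ≈ 5.1322,  v_1 = u/||u|| ≈ (0.6981, 0.349, 0.6252) (||v_1|| = 1).

λ_1 = 5.7913,  λ_2 = 4,  λ_3 = 1.2087;  v_1 ≈ (0.6981, 0.349, 0.6252)


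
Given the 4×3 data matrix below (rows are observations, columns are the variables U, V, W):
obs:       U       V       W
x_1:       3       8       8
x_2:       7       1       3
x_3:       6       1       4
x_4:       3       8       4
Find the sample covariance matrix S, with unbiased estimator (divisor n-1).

Step 1 — column means:
  mean(U) = (3 + 7 + 6 + 3) / 4 = 19/4 = 4.75
  mean(V) = (8 + 1 + 1 + 8) / 4 = 18/4 = 4.5
  mean(W) = (8 + 3 + 4 + 4) / 4 = 19/4 = 4.75

Step 2 — sample covariance S[i,j] = (1/(n-1)) · Σ_k (x_{k,i} - mean_i) · (x_{k,j} - mean_j), with n-1 = 3.
  S[U,U] = ((-1.75)·(-1.75) + (2.25)·(2.25) + (1.25)·(1.25) + (-1.75)·(-1.75)) / 3 = 12.75/3 = 4.25
  S[U,V] = ((-1.75)·(3.5) + (2.25)·(-3.5) + (1.25)·(-3.5) + (-1.75)·(3.5)) / 3 = -24.5/3 = -8.1667
  S[U,W] = ((-1.75)·(3.25) + (2.25)·(-1.75) + (1.25)·(-0.75) + (-1.75)·(-0.75)) / 3 = -9.25/3 = -3.0833
  S[V,V] = ((3.5)·(3.5) + (-3.5)·(-3.5) + (-3.5)·(-3.5) + (3.5)·(3.5)) / 3 = 49/3 = 16.3333
  S[V,W] = ((3.5)·(3.25) + (-3.5)·(-1.75) + (-3.5)·(-0.75) + (3.5)·(-0.75)) / 3 = 17.5/3 = 5.8333
  S[W,W] = ((3.25)·(3.25) + (-1.75)·(-1.75) + (-0.75)·(-0.75) + (-0.75)·(-0.75)) / 3 = 14.75/3 = 4.9167

S is symmetric (S[j,i] = S[i,j]). Assembling:

S = [[4.25, -8.1667, -3.0833],
 [-8.1667, 16.3333, 5.8333],
 [-3.0833, 5.8333, 4.9167]]


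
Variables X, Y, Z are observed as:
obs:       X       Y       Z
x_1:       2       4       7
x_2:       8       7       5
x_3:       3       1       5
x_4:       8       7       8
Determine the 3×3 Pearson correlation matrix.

Step 1 — column means:
  mean(X) = (2 + 8 + 3 + 8) / 4 = 21/4 = 5.25
  mean(Y) = (4 + 7 + 1 + 7) / 4 = 19/4 = 4.75
  mean(Z) = (7 + 5 + 5 + 8) / 4 = 25/4 = 6.25

Step 2 — sample variances and covariances s[i,j] = (1/(n-1)) · Σ_k (x_{k,i} - mean_i) · (x_{k,j} - mean_j), with n-1 = 3:
  s[X,X] = ((-3.25)·(-3.25) + (2.75)·(2.75) + (-2.25)·(-2.25) + (2.75)·(2.75)) / 3 = 30.75/3 = 10.25
  s[X,Y] = ((-3.25)·(-0.75) + (2.75)·(2.25) + (-2.25)·(-3.75) + (2.75)·(2.25)) / 3 = 23.25/3 = 7.75
  s[X,Z] = ((-3.25)·(0.75) + (2.75)·(-1.25) + (-2.25)·(-1.25) + (2.75)·(1.75)) / 3 = 1.75/3 = 0.5833
  s[Y,Y] = ((-0.75)·(-0.75) + (2.25)·(2.25) + (-3.75)·(-3.75) + (2.25)·(2.25)) / 3 = 24.75/3 = 8.25
  s[Y,Z] = ((-0.75)·(0.75) + (2.25)·(-1.25) + (-3.75)·(-1.25) + (2.25)·(1.75)) / 3 = 5.25/3 = 1.75
  s[Z,Z] = ((0.75)·(0.75) + (-1.25)·(-1.25) + (-1.25)·(-1.25) + (1.75)·(1.75)) / 3 = 6.75/3 = 2.25
  Sample standard deviations s_i = √(s[i,i]):
  s(X) = √(10.25) = 3.2016
  s(Y) = √(8.25) = 2.8723
  s(Z) = √(2.25) = 1.5

Step 3 — r_{ij} = s_{ij} / (s_i · s_j):
  r[X,X] = 1 (diagonal).
  r[X,Y] = 7.75 / (3.2016 · 2.8723) = 7.75 / 9.1958 = 0.8428
  r[X,Z] = 0.5833 / (3.2016 · 1.5) = 0.5833 / 4.8023 = 0.1215
  r[Y,Y] = 1 (diagonal).
  r[Y,Z] = 1.75 / (2.8723 · 1.5) = 1.75 / 4.3084 = 0.4062
  r[Z,Z] = 1 (diagonal).

R is symmetric with unit diagonal. Assembling:

R = [[1, 0.8428, 0.1215],
 [0.8428, 1, 0.4062],
 [0.1215, 0.4062, 1]]


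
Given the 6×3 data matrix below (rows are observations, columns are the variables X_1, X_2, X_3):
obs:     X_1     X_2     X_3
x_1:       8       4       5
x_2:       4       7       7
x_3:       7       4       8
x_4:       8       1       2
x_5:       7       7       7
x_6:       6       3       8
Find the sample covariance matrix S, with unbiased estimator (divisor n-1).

Step 1 — column means:
  mean(X_1) = (8 + 4 + 7 + 8 + 7 + 6) / 6 = 40/6 = 6.6667
  mean(X_2) = (4 + 7 + 4 + 1 + 7 + 3) / 6 = 26/6 = 4.3333
  mean(X_3) = (5 + 7 + 8 + 2 + 7 + 8) / 6 = 37/6 = 6.1667

Step 2 — sample covariance S[i,j] = (1/(n-1)) · Σ_k (x_{k,i} - mean_i) · (x_{k,j} - mean_j), with n-1 = 5.
  S[X_1,X_1] = ((1.3333)·(1.3333) + (-2.6667)·(-2.6667) + (0.3333)·(0.3333) + (1.3333)·(1.3333) + (0.3333)·(0.3333) + (-0.6667)·(-0.6667)) / 5 = 11.3333/5 = 2.2667
  S[X_1,X_2] = ((1.3333)·(-0.3333) + (-2.6667)·(2.6667) + (0.3333)·(-0.3333) + (1.3333)·(-3.3333) + (0.3333)·(2.6667) + (-0.6667)·(-1.3333)) / 5 = -10.3333/5 = -2.0667
  S[X_1,X_3] = ((1.3333)·(-1.1667) + (-2.6667)·(0.8333) + (0.3333)·(1.8333) + (1.3333)·(-4.1667) + (0.3333)·(0.8333) + (-0.6667)·(1.8333)) / 5 = -9.6667/5 = -1.9333
  S[X_2,X_2] = ((-0.3333)·(-0.3333) + (2.6667)·(2.6667) + (-0.3333)·(-0.3333) + (-3.3333)·(-3.3333) + (2.6667)·(2.6667) + (-1.3333)·(-1.3333)) / 5 = 27.3333/5 = 5.4667
  S[X_2,X_3] = ((-0.3333)·(-1.1667) + (2.6667)·(0.8333) + (-0.3333)·(1.8333) + (-3.3333)·(-4.1667) + (2.6667)·(0.8333) + (-1.3333)·(1.8333)) / 5 = 15.6667/5 = 3.1333
  S[X_3,X_3] = ((-1.1667)·(-1.1667) + (0.8333)·(0.8333) + (1.8333)·(1.8333) + (-4.1667)·(-4.1667) + (0.8333)·(0.8333) + (1.8333)·(1.8333)) / 5 = 26.8333/5 = 5.3667

S is symmetric (S[j,i] = S[i,j]). Assembling:

S = [[2.2667, -2.0667, -1.9333],
 [-2.0667, 5.4667, 3.1333],
 [-1.9333, 3.1333, 5.3667]]


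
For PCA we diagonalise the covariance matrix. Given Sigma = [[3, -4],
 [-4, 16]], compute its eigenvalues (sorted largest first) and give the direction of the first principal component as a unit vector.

Step 1 — characteristic polynomial of 2×2 Sigma:
  det(Sigma - λI) = λ² - trace · λ + det = 0.
  trace = 3 + 16 = 19, det = 3·16 - (-4)² = 32.
Step 2 — discriminant:
  Δ = trace² - 4·det = 361 - 128 = 233.
Step 3 — eigenvalues:
  λ = (trace ± √Δ)/2 = (19 ± 15.2643)/2,
  λ_1 = 17.1322,  λ_2 = 1.8678.

Step 4 — unit eigenvector for λ_1: solve (Sigma - λ_1 I)v = 0. First row:
  (3 - 17.1322)·v_x + (-4)·v_y = 0, i.e. (-14.1322)·v_x + (-4)·v_y = 0,
  so v ∝ (b, λ_1 - a) = (-4, 14.1322); multiply by -1 so the first entry is positive: u = (4, -14.1322).
  ||u|| = √((4)² + (-14.1322)²) = √(215.7182) ≈ 14.6873,
  v_1 = u/||u|| ≈ (0.2723, -0.9622) (||v_1|| = 1).

λ_1 = 17.1322,  λ_2 = 1.8678;  v_1 ≈ (0.2723, -0.9622)


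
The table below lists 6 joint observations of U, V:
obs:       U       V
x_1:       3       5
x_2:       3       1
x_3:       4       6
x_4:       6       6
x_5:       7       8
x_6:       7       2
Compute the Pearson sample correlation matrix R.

Step 1 — column means:
  mean(U) = (3 + 3 + 4 + 6 + 7 + 7) / 6 = 30/6 = 5
  mean(V) = (5 + 1 + 6 + 6 + 8 + 2) / 6 = 28/6 = 4.6667

Step 2 — sample variances and covariances s[i,j] = (1/(n-1)) · Σ_k (x_{k,i} - mean_i) · (x_{k,j} - mean_j), with n-1 = 5:
  s[U,U] = ((-2)·(-2) + (-2)·(-2) + (-1)·(-1) + (1)·(1) + (2)·(2) + (2)·(2)) / 5 = 18/5 = 3.6
  s[U,V] = ((-2)·(0.3333) + (-2)·(-3.6667) + (-1)·(1.3333) + (1)·(1.3333) + (2)·(3.3333) + (2)·(-2.6667)) / 5 = 8/5 = 1.6
  s[V,V] = ((0.3333)·(0.3333) + (-3.6667)·(-3.6667) + (1.3333)·(1.3333) + (1.3333)·(1.3333) + (3.3333)·(3.3333) + (-2.6667)·(-2.6667)) / 5 = 35.3333/5 = 7.0667
  Sample standard deviations s_i = √(s[i,i]):
  s(U) = √(3.6) = 1.8974
  s(V) = √(7.0667) = 2.6583

Step 3 — r_{ij} = s_{ij} / (s_i · s_j):
  r[U,U] = 1 (diagonal).
  r[U,V] = 1.6 / (1.8974 · 2.6583) = 1.6 / 5.0438 = 0.3172
  r[V,V] = 1 (diagonal).

R is symmetric with unit diagonal. Assembling:

R = [[1, 0.3172],
 [0.3172, 1]]


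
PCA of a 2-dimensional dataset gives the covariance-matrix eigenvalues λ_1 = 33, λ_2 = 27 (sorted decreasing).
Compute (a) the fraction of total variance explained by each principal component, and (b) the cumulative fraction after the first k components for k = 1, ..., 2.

Step 1 — total variance = trace(Sigma) = Σ λ_i = 33 + 27 = 60.

Step 2 — fraction explained by component i = λ_i / Σ λ:
  PC1: 33/60 = 0.55
  PC2: 27/60 = 0.45

Step 3 — cumulative fraction after k components = (λ_1 + ... + λ_k) / Σ λ:
  k = 1: 33/60 = 0.55
  k = 2: (33 + 27)/60 = 60/60 = 1

Summary (fraction, with percent):

explained: PC1 0.55 (55%), PC2 0.45 (45%);  cumulative: 0.55, 1


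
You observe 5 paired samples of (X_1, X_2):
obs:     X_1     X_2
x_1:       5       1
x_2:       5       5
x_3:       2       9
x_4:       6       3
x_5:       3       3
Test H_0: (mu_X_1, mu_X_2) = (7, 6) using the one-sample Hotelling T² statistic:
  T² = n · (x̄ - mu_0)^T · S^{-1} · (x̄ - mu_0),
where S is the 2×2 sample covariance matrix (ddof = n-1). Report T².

Step 1 — sample mean vector:
  mean(X_1) = (5 + 5 + 2 + 6 + 3) / 5 = 21/5 = 4.2
  mean(X_2) = (1 + 5 + 9 + 3 + 3) / 5 = 21/5 = 4.2
  x̄ = (4.2, 4.2),  deviation x̄ - mu_0 = (4.2, 4.2) - (7, 6) = (-2.8, -1.8).

Step 2 — sample covariance matrix, S[i,j] = (1/(n-1)) · Σ_k (x_{k,i} - mean_i) · (x_{k,j} - mean_j), divisor n-1 = 4:
  S[X_1,X_1] = ((0.8)·(0.8) + (0.8)·(0.8) + (-2.2)·(-2.2) + (1.8)·(1.8) + (-1.2)·(-1.2)) / 4 = 10.8/4 = 2.7
  S[X_1,X_2] = ((0.8)·(-3.2) + (0.8)·(0.8) + (-2.2)·(4.8) + (1.8)·(-1.2) + (-1.2)·(-1.2)) / 4 = -13.2/4 = -3.3
  S[X_2,X_2] = ((-3.2)·(-3.2) + (0.8)·(0.8) + (4.8)·(4.8) + (-1.2)·(-1.2) + (-1.2)·(-1.2)) / 4 = 36.8/4 = 9.2
  S = [[2.7, -3.3],
 [-3.3, 9.2]].

Step 3 — invert S. det(S) = 2.7·9.2 - (-3.3)² = 13.95.
  S^{-1} = (1/det) · [[d, -b], [-b, a]] = [[0.6595, 0.2366],
 [0.2366, 0.1935]].

Step 4 — quadratic form (x̄ - mu_0)^T · S^{-1} · (x̄ - mu_0):
  S^{-1} · (x̄ - mu_0) = (-2.2724, -1.0108),
  (x̄ - mu_0)^T · [...] = (-2.8)·(-2.2724) + (-1.8)·(-1.0108) = 8.1821.

Step 5 — scale by n: T² = 5 · 8.1821 = 40.9104.

T² ≈ 40.9104


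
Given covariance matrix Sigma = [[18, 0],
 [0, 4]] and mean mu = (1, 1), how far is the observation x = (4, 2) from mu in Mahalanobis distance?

Step 1 — centre the observation: (x - mu) = (3, 1).

Step 2 — invert Sigma. det(Sigma) = 18·4 - (0)² = 72.
  Sigma^{-1} = (1/det) · [[d, -b], [-b, a]] = [[0.0556, 0],
 [0, 0.25]].

Step 3 — form the quadratic (x - mu)^T · Sigma^{-1} · (x - mu):
  Sigma^{-1} · (x - mu) = (0.1667, 0.25).
  (x - mu)^T · [Sigma^{-1} · (x - mu)] = (3)·(0.1667) + (1)·(0.25) = 0.75.

Step 4 — take square root: d = √(0.75) ≈ 0.866.

d(x, mu) = √(0.75) ≈ 0.866


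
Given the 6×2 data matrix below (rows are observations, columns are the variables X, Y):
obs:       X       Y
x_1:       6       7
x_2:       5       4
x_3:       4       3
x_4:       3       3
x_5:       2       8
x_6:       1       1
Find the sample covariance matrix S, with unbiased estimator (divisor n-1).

Step 1 — column means:
  mean(X) = (6 + 5 + 4 + 3 + 2 + 1) / 6 = 21/6 = 3.5
  mean(Y) = (7 + 4 + 3 + 3 + 8 + 1) / 6 = 26/6 = 4.3333

Step 2 — sample covariance S[i,j] = (1/(n-1)) · Σ_k (x_{k,i} - mean_i) · (x_{k,j} - mean_j), with n-1 = 5.
  S[X,X] = ((2.5)·(2.5) + (1.5)·(1.5) + (0.5)·(0.5) + (-0.5)·(-0.5) + (-1.5)·(-1.5) + (-2.5)·(-2.5)) / 5 = 17.5/5 = 3.5
  S[X,Y] = ((2.5)·(2.6667) + (1.5)·(-0.3333) + (0.5)·(-1.3333) + (-0.5)·(-1.3333) + (-1.5)·(3.6667) + (-2.5)·(-3.3333)) / 5 = 9/5 = 1.8
  S[Y,Y] = ((2.6667)·(2.6667) + (-0.3333)·(-0.3333) + (-1.3333)·(-1.3333) + (-1.3333)·(-1.3333) + (3.6667)·(3.6667) + (-3.3333)·(-3.3333)) / 5 = 35.3333/5 = 7.0667

S is symmetric (S[j,i] = S[i,j]). Assembling:

S = [[3.5, 1.8],
 [1.8, 7.0667]]


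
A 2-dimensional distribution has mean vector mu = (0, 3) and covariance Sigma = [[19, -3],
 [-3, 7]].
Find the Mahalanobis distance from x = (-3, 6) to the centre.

Step 1 — centre the observation: (x - mu) = (-3, 3).

Step 2 — invert Sigma. det(Sigma) = 19·7 - (-3)² = 124.
  Sigma^{-1} = (1/det) · [[d, -b], [-b, a]] = [[0.0565, 0.0242],
 [0.0242, 0.1532]].

Step 3 — form the quadratic (x - mu)^T · Sigma^{-1} · (x - mu):
  Sigma^{-1} · (x - mu) = (-0.0968, 0.3871).
  (x - mu)^T · [Sigma^{-1} · (x - mu)] = (-3)·(-0.0968) + (3)·(0.3871) = 1.4516.

Step 4 — take square root: d = √(1.4516) ≈ 1.2048.

d(x, mu) = √(1.4516) ≈ 1.2048


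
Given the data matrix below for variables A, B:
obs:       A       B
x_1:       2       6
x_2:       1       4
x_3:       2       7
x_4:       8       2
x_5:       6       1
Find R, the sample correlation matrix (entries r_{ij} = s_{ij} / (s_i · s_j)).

Step 1 — column means:
  mean(A) = (2 + 1 + 2 + 8 + 6) / 5 = 19/5 = 3.8
  mean(B) = (6 + 4 + 7 + 2 + 1) / 5 = 20/5 = 4

Step 2 — sample variances and covariances s[i,j] = (1/(n-1)) · Σ_k (x_{k,i} - mean_i) · (x_{k,j} - mean_j), with n-1 = 4:
  s[A,A] = ((-1.8)·(-1.8) + (-2.8)·(-2.8) + (-1.8)·(-1.8) + (4.2)·(4.2) + (2.2)·(2.2)) / 4 = 36.8/4 = 9.2
  s[A,B] = ((-1.8)·(2) + (-2.8)·(0) + (-1.8)·(3) + (4.2)·(-2) + (2.2)·(-3)) / 4 = -24/4 = -6
  s[B,B] = ((2)·(2) + (0)·(0) + (3)·(3) + (-2)·(-2) + (-3)·(-3)) / 4 = 26/4 = 6.5
  Sample standard deviations s_i = √(s[i,i]):
  s(A) = √(9.2) = 3.0332
  s(B) = √(6.5) = 2.5495

Step 3 — r_{ij} = s_{ij} / (s_i · s_j):
  r[A,A] = 1 (diagonal).
  r[A,B] = -6 / (3.0332 · 2.5495) = -6 / 7.733 = -0.7759
  r[B,B] = 1 (diagonal).

R is symmetric with unit diagonal. Assembling:

R = [[1, -0.7759],
 [-0.7759, 1]]


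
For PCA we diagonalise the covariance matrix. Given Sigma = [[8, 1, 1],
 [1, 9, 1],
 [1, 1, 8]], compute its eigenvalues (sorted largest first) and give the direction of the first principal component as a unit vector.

Step 1 — characteristic polynomial p(λ) = det(λI - Sigma) = λ³ - tr·λ² + c_1·λ - det, where tr = trace, c_1 = sum of the principal 2×2 minors, det = det(Sigma):
  tr = 8 + 9 + 8 = 25,
  c_1 = (8·9 - (1)²) + (8·8 - (1)²) + (9·8 - (1)²) = 71 + 63 + 71 = 205,
  det = 8·(9·8 - (1)²) - (1)·((1)·8 - (1)·(1)) + (1)·((1)·(1) - 9·(1)) = 8·(71) - (1)·(7) + (1)·(-8) = 553.
  So p(λ) = λ³ - 25λ² + 205λ - 553.
Step 2 — look for an integer root (rational root theorem: any rational root is an integer divisor of 553). Testing λ = 7:
  p(7) = 343 - 1225 + 1435 - 553 = 0  ✓
  Dividing out (λ - 7): p(λ) = (λ - 7)(λ² - 18λ + 79).
Step 3 — remaining eigenvalues from the quadratic λ² - 18λ + 79 = 0:
  Δ = 18² - 4·79 = 324 - 316 = 8,  λ = (18 ± √8)/2 = (18 ± 2.8284)/2 ≈ 10.4142 or 7.5858.
  Sorted: λ_1 = 10.4142,  λ_2 = 7.5858,  λ_3 = 7  (check: sum = 25 = tr ✓).

Step 4 — unit eigenvector for λ_1 ≈ 10.4142: v spans the null space of (Sigma - λ_1 I), whose rows are
  r_1 = (-2.4142, 1, 1),  r_2 = (1, -1.4142, 1),  r_3 = (1, 1, -2.4142).
  v is orthogonal to every row, so take v ∝ r_1 × r_2 = ((1)·(1) - (1)·(-1.4142), (1)·(1) - (-2.4142)·(1), (-2.4142)·(-1.4142) - (1)·(1)) ≈ (2.4142, 3.4142, 2.4142).
  Let u = (2.4142, 3.4142, 2.4142).
  ||u|| = √((2.4142)² + (3.4142)² + (2.4142)²) = √(23.3137) ≈ 4.8284,  v_1 = u/||u|| ≈ (0.5, 0.7071, 0.5) (||v_1|| = 1).

λ_1 = 10.4142,  λ_2 = 7.5858,  λ_3 = 7;  v_1 ≈ (0.5, 0.7071, 0.5)


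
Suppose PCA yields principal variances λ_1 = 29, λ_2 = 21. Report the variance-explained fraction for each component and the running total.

Step 1 — total variance = trace(Sigma) = Σ λ_i = 29 + 21 = 50.

Step 2 — fraction explained by component i = λ_i / Σ λ:
  PC1: 29/50 = 0.58
  PC2: 21/50 = 0.42

Step 3 — cumulative fraction after k components = (λ_1 + ... + λ_k) / Σ λ:
  k = 1: 29/50 = 0.58
  k = 2: (29 + 21)/50 = 50/50 = 1

Summary (fraction, with percent):

explained: PC1 0.58 (58%), PC2 0.42 (42%);  cumulative: 0.58, 1


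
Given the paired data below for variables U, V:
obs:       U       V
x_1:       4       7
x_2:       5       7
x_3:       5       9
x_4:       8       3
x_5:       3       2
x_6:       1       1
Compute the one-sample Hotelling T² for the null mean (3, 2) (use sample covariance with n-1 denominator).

Step 1 — sample mean vector:
  mean(U) = (4 + 5 + 5 + 8 + 3 + 1) / 6 = 26/6 = 4.3333
  mean(V) = (7 + 7 + 9 + 3 + 2 + 1) / 6 = 29/6 = 4.8333
  x̄ = (4.3333, 4.8333),  deviation x̄ - mu_0 = (4.3333, 4.8333) - (3, 2) = (1.3333, 2.8333).

Step 2 — sample covariance matrix, S[i,j] = (1/(n-1)) · Σ_k (x_{k,i} - mean_i) · (x_{k,j} - mean_j), divisor n-1 = 5:
  S[U,U] = ((-0.3333)·(-0.3333) + (0.6667)·(0.6667) + (0.6667)·(0.6667) + (3.6667)·(3.6667) + (-1.3333)·(-1.3333) + (-3.3333)·(-3.3333)) / 5 = 27.3333/5 = 5.4667
  S[U,V] = ((-0.3333)·(2.1667) + (0.6667)·(2.1667) + (0.6667)·(4.1667) + (3.6667)·(-1.8333) + (-1.3333)·(-2.8333) + (-3.3333)·(-3.8333)) / 5 = 13.3333/5 = 2.6667
  S[V,V] = ((2.1667)·(2.1667) + (2.1667)·(2.1667) + (4.1667)·(4.1667) + (-1.8333)·(-1.8333) + (-2.8333)·(-2.8333) + (-3.8333)·(-3.8333)) / 5 = 52.8333/5 = 10.5667
  S = [[5.4667, 2.6667],
 [2.6667, 10.5667]].

Step 3 — invert S. det(S) = 5.4667·10.5667 - (2.6667)² = 50.6533.
  S^{-1} = (1/det) · [[d, -b], [-b, a]] = [[0.2086, -0.0526],
 [-0.0526, 0.1079]].

Step 4 — quadratic form (x̄ - mu_0)^T · S^{-1} · (x̄ - mu_0):
  S^{-1} · (x̄ - mu_0) = (0.129, 0.2356),
  (x̄ - mu_0)^T · [...] = (1.3333)·(0.129) + (2.8333)·(0.2356) = 0.8395.

Step 5 — scale by n: T² = 6 · 0.8395 = 5.0369.

T² ≈ 5.0369


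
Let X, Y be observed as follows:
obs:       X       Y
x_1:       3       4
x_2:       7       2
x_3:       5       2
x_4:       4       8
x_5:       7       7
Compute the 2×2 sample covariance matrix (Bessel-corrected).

Step 1 — column means:
  mean(X) = (3 + 7 + 5 + 4 + 7) / 5 = 26/5 = 5.2
  mean(Y) = (4 + 2 + 2 + 8 + 7) / 5 = 23/5 = 4.6

Step 2 — sample covariance S[i,j] = (1/(n-1)) · Σ_k (x_{k,i} - mean_i) · (x_{k,j} - mean_j), with n-1 = 4.
  S[X,X] = ((-2.2)·(-2.2) + (1.8)·(1.8) + (-0.2)·(-0.2) + (-1.2)·(-1.2) + (1.8)·(1.8)) / 4 = 12.8/4 = 3.2
  S[X,Y] = ((-2.2)·(-0.6) + (1.8)·(-2.6) + (-0.2)·(-2.6) + (-1.2)·(3.4) + (1.8)·(2.4)) / 4 = -2.6/4 = -0.65
  S[Y,Y] = ((-0.6)·(-0.6) + (-2.6)·(-2.6) + (-2.6)·(-2.6) + (3.4)·(3.4) + (2.4)·(2.4)) / 4 = 31.2/4 = 7.8

S is symmetric (S[j,i] = S[i,j]). Assembling:

S = [[3.2, -0.65],
 [-0.65, 7.8]]


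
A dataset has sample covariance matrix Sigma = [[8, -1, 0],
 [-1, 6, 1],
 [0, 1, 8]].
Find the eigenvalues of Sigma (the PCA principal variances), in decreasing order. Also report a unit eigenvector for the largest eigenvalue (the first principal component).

Step 1 — characteristic polynomial p(λ) = det(λI - Sigma) = λ³ - tr·λ² + c_1·λ - det, where tr = trace, c_1 = sum of the principal 2×2 minors, det = det(Sigma):
  tr = 8 + 6 + 8 = 22,
  c_1 = (8·6 - (-1)²) + (8·8 - (0)²) + (6·8 - (1)²) = 47 + 64 + 47 = 158,
  det = 8·(6·8 - (1)²) - (-1)·((-1)·8 - (1)·(0)) + (0)·((-1)·(1) - 6·(0)) = 8·(47) - (-1)·(-8) + (0)·(-1) = 368.
  So p(λ) = λ³ - 22λ² + 158λ - 368.
Step 2 — look for an integer root (rational root theorem: any rational root is an integer divisor of 368). Testing λ = 8:
  p(8) = 512 - 1408 + 1264 - 368 = 0  ✓
  Dividing out (λ - 8): p(λ) = (λ - 8)(λ² - 14λ + 46).
Step 3 — remaining eigenvalues from the quadratic λ² - 14λ + 46 = 0:
  Δ = 14² - 4·46 = 196 - 184 = 12,  λ = (14 ± √12)/2 = (14 ± 3.4641)/2 ≈ 8.7321 or 5.2679.
  Sorted: λ_1 = 8.7321,  λ_2 = 8,  λ_3 = 5.2679  (check: sum = 22 = tr ✓).

Step 4 — unit eigenvector for λ_1 ≈ 8.7321: v spans the null space of (Sigma - λ_1 I), whose rows are
  r_1 = (-0.7321, -1, 0),  r_2 = (-1, -2.7321, 1),  r_3 = (0, 1, -0.7321).
  v is orthogonal to every row, so take v ∝ r_1 × r_2 = ((-1)·(1) - (0)·(-2.7321), (0)·(-1) - (-0.7321)·(1), (-0.7321)·(-2.7321) - (-1)·(-1)) ≈ (-1, 0.7321, 1).
  Rescale (multiply by -1 so the first nonzero entry is positive): u = (1, -0.7321, -1).
  ||u|| = √((1)² + (-0.7321)² + (-1)²) = √(2.5359) ≈ 1.5925,  v_1 = u/||u|| ≈ (0.628, -0.4597, -0.628) (||v_1|| = 1).

λ_1 = 8.7321,  λ_2 = 8,  λ_3 = 5.2679;  v_1 ≈ (0.628, -0.4597, -0.628)


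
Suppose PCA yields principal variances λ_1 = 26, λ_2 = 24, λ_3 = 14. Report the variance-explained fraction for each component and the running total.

Step 1 — total variance = trace(Sigma) = Σ λ_i = 26 + 24 + 14 = 64.

Step 2 — fraction explained by component i = λ_i / Σ λ:
  PC1: 26/64 = 0.4062
  PC2: 24/64 = 0.375
  PC3: 14/64 = 0.2188

Step 3 — cumulative fraction after k components = (λ_1 + ... + λ_k) / Σ λ:
  k = 1: 26/64 = 0.4062
  k = 2: (26 + 24)/64 = 50/64 = 0.7812
  k = 3: (26 + 24 + 14)/64 = 64/64 = 1

Summary (fraction, with percent):

explained: PC1 0.4062 (40.62%), PC2 0.375 (37.5%), PC3 0.2188 (21.88%);  cumulative: 0.4062, 0.7812, 1


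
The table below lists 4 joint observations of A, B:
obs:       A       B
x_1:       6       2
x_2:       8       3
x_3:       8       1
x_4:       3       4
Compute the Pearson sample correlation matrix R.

Step 1 — column means:
  mean(A) = (6 + 8 + 8 + 3) / 4 = 25/4 = 6.25
  mean(B) = (2 + 3 + 1 + 4) / 4 = 10/4 = 2.5

Step 2 — sample variances and covariances s[i,j] = (1/(n-1)) · Σ_k (x_{k,i} - mean_i) · (x_{k,j} - mean_j), with n-1 = 3:
  s[A,A] = ((-0.25)·(-0.25) + (1.75)·(1.75) + (1.75)·(1.75) + (-3.25)·(-3.25)) / 3 = 16.75/3 = 5.5833
  s[A,B] = ((-0.25)·(-0.5) + (1.75)·(0.5) + (1.75)·(-1.5) + (-3.25)·(1.5)) / 3 = -6.5/3 = -2.1667
  s[B,B] = ((-0.5)·(-0.5) + (0.5)·(0.5) + (-1.5)·(-1.5) + (1.5)·(1.5)) / 3 = 5/3 = 1.6667
  Sample standard deviations s_i = √(s[i,i]):
  s(A) = √(5.5833) = 2.3629
  s(B) = √(1.6667) = 1.291

Step 3 — r_{ij} = s_{ij} / (s_i · s_j):
  r[A,A] = 1 (diagonal).
  r[A,B] = -2.1667 / (2.3629 · 1.291) = -2.1667 / 3.0505 = -0.7103
  r[B,B] = 1 (diagonal).

R is symmetric with unit diagonal. Assembling:

R = [[1, -0.7103],
 [-0.7103, 1]]


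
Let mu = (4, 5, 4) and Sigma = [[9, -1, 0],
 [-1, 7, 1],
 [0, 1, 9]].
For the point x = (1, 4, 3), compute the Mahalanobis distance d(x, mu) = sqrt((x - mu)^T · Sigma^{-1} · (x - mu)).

Step 1 — centre the observation: (x - mu) = (-3, -1, -1).

Step 2 — invert Sigma (cofactor / det for 3×3, or solve directly):
  Sigma^{-1} = [[0.1129, 0.0164, -0.0018],
 [0.0164, 0.1475, -0.0164],
 [-0.0018, -0.0164, 0.1129]].

Step 3 — form the quadratic (x - mu)^T · Sigma^{-1} · (x - mu):
  Sigma^{-1} · (x - mu) = (-0.3534, -0.1803, -0.0911).
  (x - mu)^T · [Sigma^{-1} · (x - mu)] = (-3)·(-0.3534) + (-1)·(-0.1803) + (-1)·(-0.0911) = 1.3315.

Step 4 — take square root: d = √(1.3315) ≈ 1.1539.

d(x, mu) = √(1.3315) ≈ 1.1539


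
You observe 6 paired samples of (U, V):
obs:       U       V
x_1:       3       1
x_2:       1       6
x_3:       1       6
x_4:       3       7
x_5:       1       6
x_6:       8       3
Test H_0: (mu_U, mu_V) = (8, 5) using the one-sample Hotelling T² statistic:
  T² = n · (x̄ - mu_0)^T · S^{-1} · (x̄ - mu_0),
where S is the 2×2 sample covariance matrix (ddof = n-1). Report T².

Step 1 — sample mean vector:
  mean(U) = (3 + 1 + 1 + 3 + 1 + 8) / 6 = 17/6 = 2.8333
  mean(V) = (1 + 6 + 6 + 7 + 6 + 3) / 6 = 29/6 = 4.8333
  x̄ = (2.8333, 4.8333),  deviation x̄ - mu_0 = (2.8333, 4.8333) - (8, 5) = (-5.1667, -0.1667).

Step 2 — sample covariance matrix, S[i,j] = (1/(n-1)) · Σ_k (x_{k,i} - mean_i) · (x_{k,j} - mean_j), divisor n-1 = 5:
  S[U,U] = ((0.1667)·(0.1667) + (-1.8333)·(-1.8333) + (-1.8333)·(-1.8333) + (0.1667)·(0.1667) + (-1.8333)·(-1.8333) + (5.1667)·(5.1667)) / 5 = 36.8333/5 = 7.3667
  S[U,V] = ((0.1667)·(-3.8333) + (-1.8333)·(1.1667) + (-1.8333)·(1.1667) + (0.1667)·(2.1667) + (-1.8333)·(1.1667) + (5.1667)·(-1.8333)) / 5 = -16.1667/5 = -3.2333
  S[V,V] = ((-3.8333)·(-3.8333) + (1.1667)·(1.1667) + (1.1667)·(1.1667) + (2.1667)·(2.1667) + (1.1667)·(1.1667) + (-1.8333)·(-1.8333)) / 5 = 26.8333/5 = 5.3667
  S = [[7.3667, -3.2333],
 [-3.2333, 5.3667]].

Step 3 — invert S. det(S) = 7.3667·5.3667 - (-3.2333)² = 29.08.
  S^{-1} = (1/det) · [[d, -b], [-b, a]] = [[0.1845, 0.1112],
 [0.1112, 0.2533]].

Step 4 — quadratic form (x̄ - mu_0)^T · S^{-1} · (x̄ - mu_0):
  S^{-1} · (x̄ - mu_0) = (-0.972, -0.6167),
  (x̄ - mu_0)^T · [...] = (-5.1667)·(-0.972) + (-0.1667)·(-0.6167) = 5.1249.

Step 5 — scale by n: T² = 6 · 5.1249 = 30.7497.

T² ≈ 30.7497


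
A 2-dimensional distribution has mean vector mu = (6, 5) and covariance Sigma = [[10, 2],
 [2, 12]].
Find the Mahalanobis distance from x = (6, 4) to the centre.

Step 1 — centre the observation: (x - mu) = (0, -1).

Step 2 — invert Sigma. det(Sigma) = 10·12 - (2)² = 116.
  Sigma^{-1} = (1/det) · [[d, -b], [-b, a]] = [[0.1034, -0.0172],
 [-0.0172, 0.0862]].

Step 3 — form the quadratic (x - mu)^T · Sigma^{-1} · (x - mu):
  Sigma^{-1} · (x - mu) = (0.0172, -0.0862).
  (x - mu)^T · [Sigma^{-1} · (x - mu)] = (0)·(0.0172) + (-1)·(-0.0862) = 0.0862.

Step 4 — take square root: d = √(0.0862) ≈ 0.2936.

d(x, mu) = √(0.0862) ≈ 0.2936


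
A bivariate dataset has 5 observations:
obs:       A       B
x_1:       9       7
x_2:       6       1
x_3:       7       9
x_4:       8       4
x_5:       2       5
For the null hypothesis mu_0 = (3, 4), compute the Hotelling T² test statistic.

Step 1 — sample mean vector:
  mean(A) = (9 + 6 + 7 + 8 + 2) / 5 = 32/5 = 6.4
  mean(B) = (7 + 1 + 9 + 4 + 5) / 5 = 26/5 = 5.2
  x̄ = (6.4, 5.2),  deviation x̄ - mu_0 = (6.4, 5.2) - (3, 4) = (3.4, 1.2).

Step 2 — sample covariance matrix, S[i,j] = (1/(n-1)) · Σ_k (x_{k,i} - mean_i) · (x_{k,j} - mean_j), divisor n-1 = 4:
  S[A,A] = ((2.6)·(2.6) + (-0.4)·(-0.4) + (0.6)·(0.6) + (1.6)·(1.6) + (-4.4)·(-4.4)) / 4 = 29.2/4 = 7.3
  S[A,B] = ((2.6)·(1.8) + (-0.4)·(-4.2) + (0.6)·(3.8) + (1.6)·(-1.2) + (-4.4)·(-0.2)) / 4 = 7.6/4 = 1.9
  S[B,B] = ((1.8)·(1.8) + (-4.2)·(-4.2) + (3.8)·(3.8) + (-1.2)·(-1.2) + (-0.2)·(-0.2)) / 4 = 36.8/4 = 9.2
  S = [[7.3, 1.9],
 [1.9, 9.2]].

Step 3 — invert S. det(S) = 7.3·9.2 - (1.9)² = 63.55.
  S^{-1} = (1/det) · [[d, -b], [-b, a]] = [[0.1448, -0.0299],
 [-0.0299, 0.1149]].

Step 4 — quadratic form (x̄ - mu_0)^T · S^{-1} · (x̄ - mu_0):
  S^{-1} · (x̄ - mu_0) = (0.4563, 0.0362),
  (x̄ - mu_0)^T · [...] = (3.4)·(0.4563) + (1.2)·(0.0362) = 1.595.

Step 5 — scale by n: T² = 5 · 1.595 = 7.9748.

T² ≈ 7.9748


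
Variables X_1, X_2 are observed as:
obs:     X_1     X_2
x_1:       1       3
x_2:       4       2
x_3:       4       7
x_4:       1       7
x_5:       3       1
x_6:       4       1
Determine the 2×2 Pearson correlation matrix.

Step 1 — column means:
  mean(X_1) = (1 + 4 + 4 + 1 + 3 + 4) / 6 = 17/6 = 2.8333
  mean(X_2) = (3 + 2 + 7 + 7 + 1 + 1) / 6 = 21/6 = 3.5

Step 2 — sample variances and covariances s[i,j] = (1/(n-1)) · Σ_k (x_{k,i} - mean_i) · (x_{k,j} - mean_j), with n-1 = 5:
  s[X_1,X_1] = ((-1.8333)·(-1.8333) + (1.1667)·(1.1667) + (1.1667)·(1.1667) + (-1.8333)·(-1.8333) + (0.1667)·(0.1667) + (1.1667)·(1.1667)) / 5 = 10.8333/5 = 2.1667
  s[X_1,X_2] = ((-1.8333)·(-0.5) + (1.1667)·(-1.5) + (1.1667)·(3.5) + (-1.8333)·(3.5) + (0.1667)·(-2.5) + (1.1667)·(-2.5)) / 5 = -6.5/5 = -1.3
  s[X_2,X_2] = ((-0.5)·(-0.5) + (-1.5)·(-1.5) + (3.5)·(3.5) + (3.5)·(3.5) + (-2.5)·(-2.5) + (-2.5)·(-2.5)) / 5 = 39.5/5 = 7.9
  Sample standard deviations s_i = √(s[i,i]):
  s(X_1) = √(2.1667) = 1.472
  s(X_2) = √(7.9) = 2.8107

Step 3 — r_{ij} = s_{ij} / (s_i · s_j):
  r[X_1,X_1] = 1 (diagonal).
  r[X_1,X_2] = -1.3 / (1.472 · 2.8107) = -1.3 / 4.1372 = -0.3142
  r[X_2,X_2] = 1 (diagonal).

R is symmetric with unit diagonal. Assembling:

R = [[1, -0.3142],
 [-0.3142, 1]]


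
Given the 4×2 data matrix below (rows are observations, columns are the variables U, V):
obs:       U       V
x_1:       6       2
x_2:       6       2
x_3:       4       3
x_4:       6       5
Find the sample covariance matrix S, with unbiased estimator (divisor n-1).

Step 1 — column means:
  mean(U) = (6 + 6 + 4 + 6) / 4 = 22/4 = 5.5
  mean(V) = (2 + 2 + 3 + 5) / 4 = 12/4 = 3

Step 2 — sample covariance S[i,j] = (1/(n-1)) · Σ_k (x_{k,i} - mean_i) · (x_{k,j} - mean_j), with n-1 = 3.
  S[U,U] = ((0.5)·(0.5) + (0.5)·(0.5) + (-1.5)·(-1.5) + (0.5)·(0.5)) / 3 = 3/3 = 1
  S[U,V] = ((0.5)·(-1) + (0.5)·(-1) + (-1.5)·(0) + (0.5)·(2)) / 3 = 0/3 = 0
  S[V,V] = ((-1)·(-1) + (-1)·(-1) + (0)·(0) + (2)·(2)) / 3 = 6/3 = 2

S is symmetric (S[j,i] = S[i,j]). Assembling:

S = [[1, 0],
 [0, 2]]
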